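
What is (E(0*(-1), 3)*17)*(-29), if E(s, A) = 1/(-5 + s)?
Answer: 493/5 ≈ 98.600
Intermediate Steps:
(E(0*(-1), 3)*17)*(-29) = (17/(-5 + 0*(-1)))*(-29) = (17/(-5 + 0))*(-29) = (17/(-5))*(-29) = -⅕*17*(-29) = -17/5*(-29) = 493/5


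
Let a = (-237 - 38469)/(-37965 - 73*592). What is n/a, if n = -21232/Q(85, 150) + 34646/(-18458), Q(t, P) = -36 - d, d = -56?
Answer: -1327962775869/595362790 ≈ -2230.5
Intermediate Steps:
Q(t, P) = 20 (Q(t, P) = -36 - 1*(-56) = -36 + 56 = 20)
a = 38706/81181 (a = -38706/(-37965 - 43216) = -38706/(-81181) = -38706*(-1/81181) = 38706/81181 ≈ 0.47679)
n = -49074147/46145 (n = -21232/20 + 34646/(-18458) = -21232*1/20 + 34646*(-1/18458) = -5308/5 - 17323/9229 = -49074147/46145 ≈ -1063.5)
n/a = -49074147/(46145*38706/81181) = -49074147/46145*81181/38706 = -1327962775869/595362790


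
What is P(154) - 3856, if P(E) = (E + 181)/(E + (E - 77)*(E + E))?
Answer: -18408477/4774 ≈ -3856.0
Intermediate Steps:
P(E) = (181 + E)/(E + 2*E*(-77 + E)) (P(E) = (181 + E)/(E + (-77 + E)*(2*E)) = (181 + E)/(E + 2*E*(-77 + E)))
P(154) - 3856 = (181 + 154)/(154*(-153 + 2*154)) - 3856 = (1/154)*335/(-153 + 308) - 3856 = (1/154)*335/155 - 3856 = (1/154)*(1/155)*335 - 3856 = 67/4774 - 3856 = -18408477/4774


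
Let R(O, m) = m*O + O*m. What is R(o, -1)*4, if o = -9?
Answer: 72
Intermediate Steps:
R(O, m) = 2*O*m (R(O, m) = O*m + O*m = 2*O*m)
R(o, -1)*4 = (2*(-9)*(-1))*4 = 18*4 = 72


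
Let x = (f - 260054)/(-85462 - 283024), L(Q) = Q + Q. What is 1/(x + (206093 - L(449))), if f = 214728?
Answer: 184243/37805765048 ≈ 4.8734e-6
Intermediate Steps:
L(Q) = 2*Q
x = 22663/184243 (x = (214728 - 260054)/(-85462 - 283024) = -45326/(-368486) = -45326*(-1/368486) = 22663/184243 ≈ 0.12301)
1/(x + (206093 - L(449))) = 1/(22663/184243 + (206093 - 2*449)) = 1/(22663/184243 + (206093 - 1*898)) = 1/(22663/184243 + (206093 - 898)) = 1/(22663/184243 + 205195) = 1/(37805765048/184243) = 184243/37805765048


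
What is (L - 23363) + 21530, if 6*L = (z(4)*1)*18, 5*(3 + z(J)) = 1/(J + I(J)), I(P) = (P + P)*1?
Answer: -36839/20 ≈ -1841.9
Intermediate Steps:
I(P) = 2*P (I(P) = (2*P)*1 = 2*P)
z(J) = -3 + 1/(15*J) (z(J) = -3 + 1/(5*(J + 2*J)) = -3 + 1/(5*((3*J))) = -3 + (1/(3*J))/5 = -3 + 1/(15*J))
L = -179/20 (L = (((-3 + (1/15)/4)*1)*18)/6 = (((-3 + (1/15)*(1/4))*1)*18)/6 = (((-3 + 1/60)*1)*18)/6 = (-179/60*1*18)/6 = (-179/60*18)/6 = (1/6)*(-537/10) = -179/20 ≈ -8.9500)
(L - 23363) + 21530 = (-179/20 - 23363) + 21530 = -467439/20 + 21530 = -36839/20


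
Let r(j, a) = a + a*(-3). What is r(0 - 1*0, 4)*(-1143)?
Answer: 9144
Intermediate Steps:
r(j, a) = -2*a (r(j, a) = a - 3*a = -2*a)
r(0 - 1*0, 4)*(-1143) = -2*4*(-1143) = -8*(-1143) = 9144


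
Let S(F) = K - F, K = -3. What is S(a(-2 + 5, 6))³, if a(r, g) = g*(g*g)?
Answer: -10503459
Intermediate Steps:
a(r, g) = g³ (a(r, g) = g*g² = g³)
S(F) = -3 - F
S(a(-2 + 5, 6))³ = (-3 - 1*6³)³ = (-3 - 1*216)³ = (-3 - 216)³ = (-219)³ = -10503459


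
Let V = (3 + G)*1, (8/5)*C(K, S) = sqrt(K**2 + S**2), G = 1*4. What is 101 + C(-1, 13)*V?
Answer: 101 + 35*sqrt(170)/8 ≈ 158.04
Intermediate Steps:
G = 4
C(K, S) = 5*sqrt(K**2 + S**2)/8
V = 7 (V = (3 + 4)*1 = 7*1 = 7)
101 + C(-1, 13)*V = 101 + (5*sqrt((-1)**2 + 13**2)/8)*7 = 101 + (5*sqrt(1 + 169)/8)*7 = 101 + (5*sqrt(170)/8)*7 = 101 + 35*sqrt(170)/8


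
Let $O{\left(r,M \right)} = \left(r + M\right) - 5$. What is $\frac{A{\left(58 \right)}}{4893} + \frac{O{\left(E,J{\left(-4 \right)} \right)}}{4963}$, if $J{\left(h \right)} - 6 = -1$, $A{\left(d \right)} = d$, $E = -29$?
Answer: $\frac{20851}{3469137} \approx 0.0060104$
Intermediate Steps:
$J{\left(h \right)} = 5$ ($J{\left(h \right)} = 6 - 1 = 5$)
$O{\left(r,M \right)} = -5 + M + r$ ($O{\left(r,M \right)} = \left(M + r\right) - 5 = -5 + M + r$)
$\frac{A{\left(58 \right)}}{4893} + \frac{O{\left(E,J{\left(-4 \right)} \right)}}{4963} = \frac{58}{4893} + \frac{-5 + 5 - 29}{4963} = 58 \cdot \frac{1}{4893} - \frac{29}{4963} = \frac{58}{4893} - \frac{29}{4963} = \frac{20851}{3469137}$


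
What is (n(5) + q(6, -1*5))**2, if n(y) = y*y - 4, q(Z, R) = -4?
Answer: 289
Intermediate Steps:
n(y) = -4 + y**2 (n(y) = y**2 - 4 = -4 + y**2)
(n(5) + q(6, -1*5))**2 = ((-4 + 5**2) - 4)**2 = ((-4 + 25) - 4)**2 = (21 - 4)**2 = 17**2 = 289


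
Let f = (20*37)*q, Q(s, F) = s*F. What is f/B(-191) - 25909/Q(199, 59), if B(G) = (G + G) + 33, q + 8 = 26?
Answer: -165432361/4097609 ≈ -40.373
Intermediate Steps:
Q(s, F) = F*s
q = 18 (q = -8 + 26 = 18)
f = 13320 (f = (20*37)*18 = 740*18 = 13320)
B(G) = 33 + 2*G (B(G) = 2*G + 33 = 33 + 2*G)
f/B(-191) - 25909/Q(199, 59) = 13320/(33 + 2*(-191)) - 25909/(59*199) = 13320/(33 - 382) - 25909/11741 = 13320/(-349) - 25909*1/11741 = 13320*(-1/349) - 25909/11741 = -13320/349 - 25909/11741 = -165432361/4097609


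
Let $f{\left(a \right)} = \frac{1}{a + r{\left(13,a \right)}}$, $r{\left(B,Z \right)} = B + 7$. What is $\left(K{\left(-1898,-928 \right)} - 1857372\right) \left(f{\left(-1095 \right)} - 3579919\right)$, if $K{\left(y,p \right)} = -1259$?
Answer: $\frac{7152779565064306}{1075} \approx 6.6538 \cdot 10^{12}$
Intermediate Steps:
$r{\left(B,Z \right)} = 7 + B$
$f{\left(a \right)} = \frac{1}{20 + a}$ ($f{\left(a \right)} = \frac{1}{a + \left(7 + 13\right)} = \frac{1}{a + 20} = \frac{1}{20 + a}$)
$\left(K{\left(-1898,-928 \right)} - 1857372\right) \left(f{\left(-1095 \right)} - 3579919\right) = \left(-1259 - 1857372\right) \left(\frac{1}{20 - 1095} - 3579919\right) = - 1858631 \left(\frac{1}{-1075} - 3579919\right) = - 1858631 \left(- \frac{1}{1075} - 3579919\right) = \left(-1858631\right) \left(- \frac{3848412926}{1075}\right) = \frac{7152779565064306}{1075}$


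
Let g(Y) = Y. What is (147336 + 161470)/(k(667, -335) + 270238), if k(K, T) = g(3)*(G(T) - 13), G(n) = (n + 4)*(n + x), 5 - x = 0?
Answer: 308806/597889 ≈ 0.51649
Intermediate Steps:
x = 5 (x = 5 - 1*0 = 5 + 0 = 5)
G(n) = (4 + n)*(5 + n) (G(n) = (n + 4)*(n + 5) = (4 + n)*(5 + n))
k(K, T) = 21 + 3*T² + 27*T (k(K, T) = 3*((20 + T² + 9*T) - 13) = 3*(7 + T² + 9*T) = 21 + 3*T² + 27*T)
(147336 + 161470)/(k(667, -335) + 270238) = (147336 + 161470)/((21 + 3*(-335)² + 27*(-335)) + 270238) = 308806/((21 + 3*112225 - 9045) + 270238) = 308806/((21 + 336675 - 9045) + 270238) = 308806/(327651 + 270238) = 308806/597889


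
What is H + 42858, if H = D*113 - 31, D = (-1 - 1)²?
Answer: 43279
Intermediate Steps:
D = 4 (D = (-2)² = 4)
H = 421 (H = 4*113 - 31 = 452 - 31 = 421)
H + 42858 = 421 + 42858 = 43279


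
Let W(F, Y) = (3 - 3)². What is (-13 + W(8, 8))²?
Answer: 169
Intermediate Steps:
W(F, Y) = 0 (W(F, Y) = 0² = 0)
(-13 + W(8, 8))² = (-13 + 0)² = (-13)² = 169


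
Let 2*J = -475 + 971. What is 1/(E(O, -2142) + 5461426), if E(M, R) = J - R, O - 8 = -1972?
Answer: 1/5463816 ≈ 1.8302e-7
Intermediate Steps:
J = 248 (J = (-475 + 971)/2 = (1/2)*496 = 248)
O = -1964 (O = 8 - 1972 = -1964)
E(M, R) = 248 - R
1/(E(O, -2142) + 5461426) = 1/((248 - 1*(-2142)) + 5461426) = 1/((248 + 2142) + 5461426) = 1/(2390 + 5461426) = 1/5463816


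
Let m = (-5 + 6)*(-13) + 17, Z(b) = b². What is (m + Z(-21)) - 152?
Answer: 293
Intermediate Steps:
m = 4 (m = 1*(-13) + 17 = -13 + 17 = 4)
(m + Z(-21)) - 152 = (4 + (-21)²) - 152 = (4 + 441) - 152 = 445 - 152 = 293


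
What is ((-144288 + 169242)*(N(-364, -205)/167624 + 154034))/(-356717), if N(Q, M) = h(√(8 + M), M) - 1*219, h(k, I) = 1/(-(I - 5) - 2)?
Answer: -1811025543052617/168070550336 ≈ -10775.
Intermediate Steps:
h(k, I) = 1/(3 - I) (h(k, I) = 1/(-(-5 + I) - 2) = 1/((5 - I) - 2) = 1/(3 - I))
N(Q, M) = -219 - 1/(-3 + M) (N(Q, M) = -1/(-3 + M) - 1*219 = -1/(-3 + M) - 219 = -219 - 1/(-3 + M))
((-144288 + 169242)*(N(-364, -205)/167624 + 154034))/(-356717) = ((-144288 + 169242)*(((656 - 219*(-205))/(-3 - 205))/167624 + 154034))/(-356717) = (24954*(((656 + 44895)/(-208))*(1/167624) + 154034))*(-1/356717) = (24954*(-1/208*45551*(1/167624) + 154034))*(-1/356717) = (24954*(-45551/208*1/167624 + 154034))*(-1/356717) = (24954*(-45551/34865792 + 154034))*(-1/356717) = (24954*(5370517359377/34865792))*(-1/356717) = (67007945092946829/17432896)*(-1/356717) = -1811025543052617/168070550336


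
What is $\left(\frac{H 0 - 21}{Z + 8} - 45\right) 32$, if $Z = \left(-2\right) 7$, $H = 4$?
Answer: $-1328$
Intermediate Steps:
$Z = -14$
$\left(\frac{H 0 - 21}{Z + 8} - 45\right) 32 = \left(\frac{4 \cdot 0 - 21}{-14 + 8} - 45\right) 32 = \left(\frac{0 - 21}{-6} - 45\right) 32 = \left(\left(-21\right) \left(- \frac{1}{6}\right) - 45\right) 32 = \left(\frac{7}{2} - 45\right) 32 = \left(- \frac{83}{2}\right) 32 = -1328$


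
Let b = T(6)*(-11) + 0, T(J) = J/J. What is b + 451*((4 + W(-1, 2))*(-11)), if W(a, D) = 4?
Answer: -39699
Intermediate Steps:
T(J) = 1
b = -11 (b = 1*(-11) + 0 = -11 + 0 = -11)
b + 451*((4 + W(-1, 2))*(-11)) = -11 + 451*((4 + 4)*(-11)) = -11 + 451*(8*(-11)) = -11 + 451*(-88) = -11 - 39688 = -39699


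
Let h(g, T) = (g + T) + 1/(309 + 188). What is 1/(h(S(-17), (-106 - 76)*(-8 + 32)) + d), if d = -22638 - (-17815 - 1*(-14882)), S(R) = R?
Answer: -497/11972729 ≈ -4.1511e-5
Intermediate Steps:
d = -19705 (d = -22638 - (-17815 + 14882) = -22638 - 1*(-2933) = -22638 + 2933 = -19705)
h(g, T) = 1/497 + T + g (h(g, T) = (T + g) + 1/497 = 1/497 + T + g)
1/(h(S(-17), (-106 - 76)*(-8 + 32)) + d) = 1/((1/497 + (-106 - 76)*(-8 + 32) - 17) - 19705) = 1/((1/497 - 182*24 - 17) - 19705) = 1/((1/497 - 4368 - 17) - 19705) = 1/(-2179344/497 - 19705) = 1/(-11972729/497) = -497/11972729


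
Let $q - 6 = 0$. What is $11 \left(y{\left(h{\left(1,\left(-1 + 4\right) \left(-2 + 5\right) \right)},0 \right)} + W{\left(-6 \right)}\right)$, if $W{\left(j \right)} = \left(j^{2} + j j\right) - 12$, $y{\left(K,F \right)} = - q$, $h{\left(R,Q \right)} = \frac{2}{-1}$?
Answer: $594$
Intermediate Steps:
$h{\left(R,Q \right)} = -2$ ($h{\left(R,Q \right)} = 2 \left(-1\right) = -2$)
$q = 6$ ($q = 6 + 0 = 6$)
$y{\left(K,F \right)} = -6$ ($y{\left(K,F \right)} = \left(-1\right) 6 = -6$)
$W{\left(j \right)} = -12 + 2 j^{2}$ ($W{\left(j \right)} = \left(j^{2} + j^{2}\right) - 12 = 2 j^{2} - 12 = -12 + 2 j^{2}$)
$11 \left(y{\left(h{\left(1,\left(-1 + 4\right) \left(-2 + 5\right) \right)},0 \right)} + W{\left(-6 \right)}\right) = 11 \left(-6 - \left(12 - 2 \left(-6\right)^{2}\right)\right) = 11 \left(-6 + \left(-12 + 2 \cdot 36\right)\right) = 11 \left(-6 + \left(-12 + 72\right)\right) = 11 \left(-6 + 60\right) = 11 \cdot 54 = 594$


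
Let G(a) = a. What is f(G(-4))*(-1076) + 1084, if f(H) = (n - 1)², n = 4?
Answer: -8600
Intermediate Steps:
f(H) = 9 (f(H) = (4 - 1)² = 3² = 9)
f(G(-4))*(-1076) + 1084 = 9*(-1076) + 1084 = -9684 + 1084 = -8600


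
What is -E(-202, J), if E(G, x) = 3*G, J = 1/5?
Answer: 606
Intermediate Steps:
J = ⅕ ≈ 0.20000
-E(-202, J) = -3*(-202) = -1*(-606) = 606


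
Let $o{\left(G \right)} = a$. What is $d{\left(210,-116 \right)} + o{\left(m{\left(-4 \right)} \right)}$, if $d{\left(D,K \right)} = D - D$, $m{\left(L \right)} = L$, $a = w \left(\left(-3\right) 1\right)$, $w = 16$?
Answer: $-48$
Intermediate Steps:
$a = -48$ ($a = 16 \left(\left(-3\right) 1\right) = 16 \left(-3\right) = -48$)
$d{\left(D,K \right)} = 0$
$o{\left(G \right)} = -48$
$d{\left(210,-116 \right)} + o{\left(m{\left(-4 \right)} \right)} = 0 - 48 = -48$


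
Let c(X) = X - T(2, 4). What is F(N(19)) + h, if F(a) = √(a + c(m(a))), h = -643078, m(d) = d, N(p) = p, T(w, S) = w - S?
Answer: -643078 + 2*√10 ≈ -6.4307e+5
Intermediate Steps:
c(X) = 2 + X (c(X) = X - (2 - 1*4) = X - (2 - 4) = X - 1*(-2) = X + 2 = 2 + X)
F(a) = √(2 + 2*a) (F(a) = √(a + (2 + a)) = √(2 + 2*a))
F(N(19)) + h = √(2 + 2*19) - 643078 = √(2 + 38) - 643078 = √40 - 643078 = 2*√10 - 643078 = -643078 + 2*√10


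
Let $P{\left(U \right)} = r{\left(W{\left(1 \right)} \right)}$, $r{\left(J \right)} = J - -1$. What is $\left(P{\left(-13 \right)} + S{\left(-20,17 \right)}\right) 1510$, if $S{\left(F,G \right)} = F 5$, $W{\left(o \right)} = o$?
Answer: $-147980$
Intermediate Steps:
$r{\left(J \right)} = 1 + J$ ($r{\left(J \right)} = J + 1 = 1 + J$)
$S{\left(F,G \right)} = 5 F$
$P{\left(U \right)} = 2$ ($P{\left(U \right)} = 1 + 1 = 2$)
$\left(P{\left(-13 \right)} + S{\left(-20,17 \right)}\right) 1510 = \left(2 + 5 \left(-20\right)\right) 1510 = \left(2 - 100\right) 1510 = \left(-98\right) 1510 = -147980$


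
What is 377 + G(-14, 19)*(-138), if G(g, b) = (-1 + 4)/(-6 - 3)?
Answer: 423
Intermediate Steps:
G(g, b) = -⅓ (G(g, b) = 3/(-9) = 3*(-⅑) = -⅓)
377 + G(-14, 19)*(-138) = 377 - ⅓*(-138) = 377 + 46 = 423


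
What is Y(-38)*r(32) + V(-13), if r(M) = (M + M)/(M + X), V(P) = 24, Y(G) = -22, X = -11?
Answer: -904/21 ≈ -43.048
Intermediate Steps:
r(M) = 2*M/(-11 + M) (r(M) = (M + M)/(M - 11) = (2*M)/(-11 + M) = 2*M/(-11 + M))
Y(-38)*r(32) + V(-13) = -44*32/(-11 + 32) + 24 = -44*32/21 + 24 = -22*64/21 + 24 = -1408/21 + 24 = -904/21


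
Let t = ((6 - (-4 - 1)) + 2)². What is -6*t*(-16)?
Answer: 16224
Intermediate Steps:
t = 169 (t = ((6 - 1*(-5)) + 2)² = ((6 + 5) + 2)² = (11 + 2)² = 13² = 169)
-6*t*(-16) = -6*169*(-16) = -1014*(-16) = 16224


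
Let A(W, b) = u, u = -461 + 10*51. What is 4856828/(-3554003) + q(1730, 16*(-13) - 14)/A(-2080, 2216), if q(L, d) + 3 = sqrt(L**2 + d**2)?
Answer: -248646581/174146147 + 2*sqrt(760546)/49 ≈ 34.168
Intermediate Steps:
u = 49 (u = -461 + 510 = 49)
A(W, b) = 49
q(L, d) = -3 + sqrt(L**2 + d**2)
4856828/(-3554003) + q(1730, 16*(-13) - 14)/A(-2080, 2216) = 4856828/(-3554003) + (-3 + sqrt(1730**2 + (16*(-13) - 14)**2))/49 = 4856828*(-1/3554003) + (-3 + sqrt(2992900 + (-208 - 14)**2))*(1/49) = -4856828/3554003 + (-3 + sqrt(2992900 + (-222)**2))*(1/49) = -4856828/3554003 + (-3 + sqrt(2992900 + 49284))*(1/49) = -4856828/3554003 + (-3 + sqrt(3042184))*(1/49) = -4856828/3554003 + (-3 + 2*sqrt(760546))*(1/49) = -4856828/3554003 + (-3/49 + 2*sqrt(760546)/49) = -248646581/174146147 + 2*sqrt(760546)/49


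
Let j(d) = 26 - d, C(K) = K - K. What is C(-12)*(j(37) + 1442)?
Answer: 0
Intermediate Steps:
C(K) = 0
C(-12)*(j(37) + 1442) = 0*((26 - 1*37) + 1442) = 0*((26 - 37) + 1442) = 0*(-11 + 1442) = 0*1431 = 0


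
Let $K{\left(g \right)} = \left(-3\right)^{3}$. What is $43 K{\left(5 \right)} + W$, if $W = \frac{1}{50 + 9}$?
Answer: $- \frac{68498}{59} \approx -1161.0$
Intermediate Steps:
$K{\left(g \right)} = -27$
$W = \frac{1}{59} \approx 0.016949$
$43 K{\left(5 \right)} + W = 43 \left(-27\right) + \frac{1}{59} = -1161 + \frac{1}{59} = - \frac{68498}{59}$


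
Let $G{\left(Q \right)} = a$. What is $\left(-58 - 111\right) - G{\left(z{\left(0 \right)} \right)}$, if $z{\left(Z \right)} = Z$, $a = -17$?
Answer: $-152$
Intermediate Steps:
$G{\left(Q \right)} = -17$
$\left(-58 - 111\right) - G{\left(z{\left(0 \right)} \right)} = \left(-58 - 111\right) - -17 = \left(-58 - 111\right) + 17 = -169 + 17 = -152$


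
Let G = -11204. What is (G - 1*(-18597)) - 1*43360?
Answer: -35967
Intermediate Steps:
(G - 1*(-18597)) - 1*43360 = (-11204 - 1*(-18597)) - 1*43360 = (-11204 + 18597) - 43360 = 7393 - 43360 = -35967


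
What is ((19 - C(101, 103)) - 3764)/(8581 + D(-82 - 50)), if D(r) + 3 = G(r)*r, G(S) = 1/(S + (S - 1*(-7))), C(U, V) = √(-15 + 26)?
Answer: -137495/314954 - 257*√11/2204678 ≈ -0.43694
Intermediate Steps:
C(U, V) = √11
G(S) = 1/(7 + 2*S) (G(S) = 1/(S + (S + 7)) = 1/(S + (7 + S)) = 1/(7 + 2*S))
D(r) = -3 + r/(7 + 2*r)
((19 - C(101, 103)) - 3764)/(8581 + D(-82 - 50)) = ((19 - √11) - 3764)/(8581 + (-21 - 5*(-82 - 50))/(7 + 2*(-82 - 50))) = (-3745 - √11)/(8581 + (-21 - 5*(-132))/(7 + 2*(-132))) = (-3745 - √11)/(8581 + (-21 + 660)/(7 - 264)) = (-3745 - √11)/(8581 + 639/(-257)) = (-3745 - √11)/(8581 - 1/257*639) = (-3745 - √11)/(8581 - 639/257) = (-3745 - √11)/(2204678/257) = (-3745 - √11)*(257/2204678) = -137495/314954 - 257*√11/2204678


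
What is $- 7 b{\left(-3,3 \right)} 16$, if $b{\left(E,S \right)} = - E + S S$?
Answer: $-1344$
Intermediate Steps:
$b{\left(E,S \right)} = S^{2} - E$ ($b{\left(E,S \right)} = - E + S^{2} = S^{2} - E$)
$- 7 b{\left(-3,3 \right)} 16 = - 7 \left(3^{2} - -3\right) 16 = - 7 \left(9 + 3\right) 16 = \left(-7\right) 12 \cdot 16 = \left(-84\right) 16 = -1344$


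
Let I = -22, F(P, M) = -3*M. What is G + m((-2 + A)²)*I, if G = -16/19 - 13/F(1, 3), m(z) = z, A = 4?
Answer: -14945/171 ≈ -87.398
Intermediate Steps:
G = 103/171 (G = -16/19 - 13/((-3*3)) = -16*1/19 - 13/(-9) = -16/19 - 13*(-⅑) = -16/19 + 13/9 = 103/171 ≈ 0.60234)
G + m((-2 + A)²)*I = 103/171 + (-2 + 4)²*(-22) = 103/171 + 2²*(-22) = 103/171 + 4*(-22) = 103/171 - 88 = -14945/171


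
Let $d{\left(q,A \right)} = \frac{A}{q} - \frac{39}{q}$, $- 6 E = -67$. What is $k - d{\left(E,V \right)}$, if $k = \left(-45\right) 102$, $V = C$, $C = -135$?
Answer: $- \frac{306486}{67} \approx -4574.4$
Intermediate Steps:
$E = \frac{67}{6}$ ($E = \left(- \frac{1}{6}\right) \left(-67\right) = \frac{67}{6} \approx 11.167$)
$V = -135$
$k = -4590$
$d{\left(q,A \right)} = - \frac{39}{q} + \frac{A}{q}$
$k - d{\left(E,V \right)} = -4590 - \frac{-39 - 135}{\frac{67}{6}} = -4590 - \frac{6}{67} \left(-174\right) = -4590 - - \frac{1044}{67} = -4590 + \frac{1044}{67} = - \frac{306486}{67}$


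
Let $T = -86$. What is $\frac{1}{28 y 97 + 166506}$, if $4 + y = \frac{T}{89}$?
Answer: $\frac{89}{13618562} \approx 6.5352 \cdot 10^{-6}$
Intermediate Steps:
$y = - \frac{442}{89}$ ($y = -4 - \frac{86}{89} = - \frac{442}{89} \approx -4.9663$)
$\frac{1}{28 y 97 + 166506} = \frac{1}{28 \left(- \frac{442}{89}\right) 97 + 166506} = \frac{1}{\left(- \frac{12376}{89}\right) 97 + 166506} = \frac{1}{- \frac{1200472}{89} + 166506} = \frac{1}{\frac{13618562}{89}} = \frac{89}{13618562}$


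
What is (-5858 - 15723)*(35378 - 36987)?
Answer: 34723829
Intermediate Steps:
(-5858 - 15723)*(35378 - 36987) = -21581*(-1609) = 34723829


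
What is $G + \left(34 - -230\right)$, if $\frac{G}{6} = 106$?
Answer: $900$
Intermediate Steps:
$G = 636$ ($G = 6 \cdot 106 = 636$)
$G + \left(34 - -230\right) = 636 + \left(34 - -230\right) = 636 + \left(34 + 230\right) = 636 + 264 = 900$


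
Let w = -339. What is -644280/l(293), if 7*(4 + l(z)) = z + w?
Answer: 2254980/37 ≈ 60945.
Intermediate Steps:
l(z) = -367/7 + z/7 (l(z) = -4 + (z - 339)/7 = -4 + (-339 + z)/7 = -4 + (-339/7 + z/7) = -367/7 + z/7)
-644280/l(293) = -644280/(-367/7 + (⅐)*293) = -644280/(-367/7 + 293/7) = -644280/(-74/7) = -644280*(-7/74) = 2254980/37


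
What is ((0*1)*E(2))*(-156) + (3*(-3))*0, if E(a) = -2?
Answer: 0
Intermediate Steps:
((0*1)*E(2))*(-156) + (3*(-3))*0 = ((0*1)*(-2))*(-156) + (3*(-3))*0 = (0*(-2))*(-156) - 9*0 = 0*(-156) + 0 = 0 + 0 = 0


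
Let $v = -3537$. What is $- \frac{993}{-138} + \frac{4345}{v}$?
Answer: $\frac{970877}{162702} \approx 5.9672$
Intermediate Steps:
$- \frac{993}{-138} + \frac{4345}{v} = - \frac{993}{-138} + \frac{4345}{-3537} = \left(-993\right) \left(- \frac{1}{138}\right) + 4345 \left(- \frac{1}{3537}\right) = \frac{331}{46} - \frac{4345}{3537} = \frac{970877}{162702}$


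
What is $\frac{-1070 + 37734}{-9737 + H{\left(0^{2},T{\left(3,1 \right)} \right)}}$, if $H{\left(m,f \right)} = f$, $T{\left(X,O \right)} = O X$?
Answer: $- \frac{18332}{4867} \approx -3.7666$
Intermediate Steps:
$\frac{-1070 + 37734}{-9737 + H{\left(0^{2},T{\left(3,1 \right)} \right)}} = \frac{-1070 + 37734}{-9737 + 1 \cdot 3} = \frac{36664}{-9737 + 3} = \frac{36664}{-9734} = 36664 \left(- \frac{1}{9734}\right) = - \frac{18332}{4867}$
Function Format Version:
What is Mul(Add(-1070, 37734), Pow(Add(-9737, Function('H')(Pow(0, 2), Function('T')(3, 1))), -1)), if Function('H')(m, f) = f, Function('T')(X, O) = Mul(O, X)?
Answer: Rational(-18332, 4867) ≈ -3.7666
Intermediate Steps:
Mul(Add(-1070, 37734), Pow(Add(-9737, Function('H')(Pow(0, 2), Function('T')(3, 1))), -1)) = Mul(Add(-1070, 37734), Pow(Add(-9737, Mul(1, 3)), -1)) = Mul(36664, Pow(Add(-9737, 3), -1)) = Mul(36664, Pow(-9734, -1)) = Mul(36664, Rational(-1, 9734)) = Rational(-18332, 4867)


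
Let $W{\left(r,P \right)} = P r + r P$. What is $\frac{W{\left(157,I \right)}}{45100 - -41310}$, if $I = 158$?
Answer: $\frac{24806}{43205} \approx 0.57415$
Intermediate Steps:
$W{\left(r,P \right)} = 2 P r$ ($W{\left(r,P \right)} = P r + P r = 2 P r$)
$\frac{W{\left(157,I \right)}}{45100 - -41310} = \frac{2 \cdot 158 \cdot 157}{45100 - -41310} = \frac{49612}{45100 + 41310} = \frac{49612}{86410} = 49612 \cdot \frac{1}{86410} = \frac{24806}{43205}$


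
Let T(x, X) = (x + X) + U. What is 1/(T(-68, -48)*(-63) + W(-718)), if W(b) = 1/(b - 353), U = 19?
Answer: 1071/6544880 ≈ 0.00016364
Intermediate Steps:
T(x, X) = 19 + X + x (T(x, X) = (x + X) + 19 = (X + x) + 19 = 19 + X + x)
W(b) = 1/(-353 + b)
1/(T(-68, -48)*(-63) + W(-718)) = 1/((19 - 48 - 68)*(-63) + 1/(-353 - 718)) = 1/(-97*(-63) + 1/(-1071)) = 1/(6111 - 1/1071) = 1/(6544880/1071) = 1071/6544880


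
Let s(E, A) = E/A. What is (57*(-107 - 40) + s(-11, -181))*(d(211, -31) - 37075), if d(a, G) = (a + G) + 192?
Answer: 55663329364/181 ≈ 3.0753e+8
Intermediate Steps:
d(a, G) = 192 + G + a (d(a, G) = (G + a) + 192 = 192 + G + a)
(57*(-107 - 40) + s(-11, -181))*(d(211, -31) - 37075) = (57*(-107 - 40) - 11/(-181))*((192 - 31 + 211) - 37075) = (57*(-147) - 11*(-1/181))*(372 - 37075) = (-8379 + 11/181)*(-36703) = -1516588/181*(-36703) = 55663329364/181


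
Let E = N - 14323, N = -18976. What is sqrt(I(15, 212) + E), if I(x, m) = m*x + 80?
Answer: I*sqrt(30039) ≈ 173.32*I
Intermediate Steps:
I(x, m) = 80 + m*x
E = -33299 (E = -18976 - 14323 = -33299)
sqrt(I(15, 212) + E) = sqrt((80 + 212*15) - 33299) = sqrt((80 + 3180) - 33299) = sqrt(3260 - 33299) = sqrt(-30039) = I*sqrt(30039)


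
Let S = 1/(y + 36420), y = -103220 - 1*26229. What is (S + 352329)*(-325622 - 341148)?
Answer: -21854596630835800/93029 ≈ -2.3492e+11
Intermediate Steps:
y = -129449 (y = -103220 - 26229 = -129449)
S = -1/93029 (S = 1/(-129449 + 36420) = 1/(-93029) = -1/93029 ≈ -1.0749e-5)
(S + 352329)*(-325622 - 341148) = (-1/93029 + 352329)*(-325622 - 341148) = (32776814540/93029)*(-666770) = -21854596630835800/93029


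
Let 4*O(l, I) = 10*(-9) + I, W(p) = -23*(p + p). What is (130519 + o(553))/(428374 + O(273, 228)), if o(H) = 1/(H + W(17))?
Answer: 59777700/196211093 ≈ 0.30466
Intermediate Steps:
W(p) = -46*p
O(l, I) = -45/2 + I/4 (O(l, I) = (10*(-9) + I)/4 = (-90 + I)/4 = -45/2 + I/4)
o(H) = 1/(-782 + H) (o(H) = 1/(H - 46*17) = 1/(H - 782) = 1/(-782 + H))
(130519 + o(553))/(428374 + O(273, 228)) = (130519 + 1/(-782 + 553))/(428374 + (-45/2 + (1/4)*228)) = (130519 + 1/(-229))/(428374 + (-45/2 + 57)) = (130519 - 1/229)/(428374 + 69/2) = 29888850/(229*(856817/2)) = (29888850/229)*(2/856817) = 59777700/196211093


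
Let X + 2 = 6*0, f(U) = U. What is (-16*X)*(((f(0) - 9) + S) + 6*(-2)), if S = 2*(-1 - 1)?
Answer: -800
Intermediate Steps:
S = -4 (S = 2*(-2) = -4)
X = -2 (X = -2 + 6*0 = -2 + 0 = -2)
(-16*X)*(((f(0) - 9) + S) + 6*(-2)) = (-16*(-2))*(((0 - 9) - 4) + 6*(-2)) = 32*((-9 - 4) - 12) = 32*(-13 - 12) = 32*(-25) = -800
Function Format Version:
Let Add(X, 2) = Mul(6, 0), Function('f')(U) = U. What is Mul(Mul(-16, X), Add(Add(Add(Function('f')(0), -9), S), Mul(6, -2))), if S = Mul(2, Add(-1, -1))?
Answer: -800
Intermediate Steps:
S = -4 (S = Mul(2, -2) = -4)
X = -2 (X = Add(-2, Mul(6, 0)) = Add(-2, 0) = -2)
Mul(Mul(-16, X), Add(Add(Add(Function('f')(0), -9), S), Mul(6, -2))) = Mul(Mul(-16, -2), Add(Add(Add(0, -9), -4), Mul(6, -2))) = Mul(32, Add(Add(-9, -4), -12)) = Mul(32, Add(-13, -12)) = Mul(32, -25) = -800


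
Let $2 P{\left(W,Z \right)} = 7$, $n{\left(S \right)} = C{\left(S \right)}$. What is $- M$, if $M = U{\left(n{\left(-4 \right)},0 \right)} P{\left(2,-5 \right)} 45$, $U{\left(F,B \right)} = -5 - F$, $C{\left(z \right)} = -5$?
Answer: $0$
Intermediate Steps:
$n{\left(S \right)} = -5$
$P{\left(W,Z \right)} = \frac{7}{2}$ ($P{\left(W,Z \right)} = \frac{1}{2} \cdot 7 = \frac{7}{2}$)
$M = 0$ ($M = \left(-5 - -5\right) \frac{7}{2} \cdot 45 = \left(-5 + 5\right) \frac{7}{2} \cdot 45 = 0 \cdot \frac{7}{2} \cdot 45 = 0 \cdot 45 = 0$)
$- M = \left(-1\right) 0 = 0$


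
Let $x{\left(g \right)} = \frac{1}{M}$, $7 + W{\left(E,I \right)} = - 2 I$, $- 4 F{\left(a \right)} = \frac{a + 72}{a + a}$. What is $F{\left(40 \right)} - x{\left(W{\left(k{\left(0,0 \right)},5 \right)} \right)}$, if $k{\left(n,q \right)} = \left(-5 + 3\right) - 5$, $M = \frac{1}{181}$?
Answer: $- \frac{3627}{20} \approx -181.35$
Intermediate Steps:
$M = \frac{1}{181} \approx 0.0055249$
$F{\left(a \right)} = - \frac{72 + a}{8 a}$ ($F{\left(a \right)} = - \frac{\left(a + 72\right) \frac{1}{a + a}}{4} = - \frac{\left(72 + a\right) \frac{1}{2 a}}{4} = - \frac{\frac{1}{2} \frac{1}{a} \left(72 + a\right)}{4} = - \frac{72 + a}{8 a}$)
$k{\left(n,q \right)} = -7$ ($k{\left(n,q \right)} = -2 - 5 = -7$)
$W{\left(E,I \right)} = -7 - 2 I$
$x{\left(g \right)} = 181$ ($x{\left(g \right)} = \frac{1}{\frac{1}{181}} = 181$)
$F{\left(40 \right)} - x{\left(W{\left(k{\left(0,0 \right)},5 \right)} \right)} = \frac{-72 - 40}{8 \cdot 40} - 181 = \frac{1}{8} \cdot \frac{1}{40} \left(-72 - 40\right) - 181 = \frac{1}{8} \cdot \frac{1}{40} \left(-112\right) - 181 = - \frac{7}{20} - 181 = - \frac{3627}{20}$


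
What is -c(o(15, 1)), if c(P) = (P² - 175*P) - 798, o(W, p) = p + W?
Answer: 3342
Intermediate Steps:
o(W, p) = W + p
c(P) = -798 + P² - 175*P
-c(o(15, 1)) = -(-798 + (15 + 1)² - 175*(15 + 1)) = -(-798 + 16² - 175*16) = -(-798 + 256 - 2800) = -1*(-3342) = 3342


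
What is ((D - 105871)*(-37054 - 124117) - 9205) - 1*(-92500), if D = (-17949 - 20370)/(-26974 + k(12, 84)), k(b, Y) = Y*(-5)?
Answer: 467429103245435/27394 ≈ 1.7063e+10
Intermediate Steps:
k(b, Y) = -5*Y
D = 38319/27394 (D = (-17949 - 20370)/(-26974 - 5*84) = -38319/(-26974 - 420) = -38319/(-27394) = -38319*(-1/27394) = 38319/27394 ≈ 1.3988)
((D - 105871)*(-37054 - 124117) - 9205) - 1*(-92500) = ((38319/27394 - 105871)*(-37054 - 124117) - 9205) - 1*(-92500) = (-2900191855/27394*(-161171) - 9205) + 92500 = (467426821462205/27394 - 9205) + 92500 = 467426569300435/27394 + 92500 = 467429103245435/27394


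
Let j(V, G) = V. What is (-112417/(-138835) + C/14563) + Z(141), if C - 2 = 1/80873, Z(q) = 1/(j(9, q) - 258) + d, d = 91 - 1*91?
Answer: 32809557432181507/40714838351382585 ≈ 0.80584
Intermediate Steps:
d = 0 (d = 91 - 91 = 0)
Z(q) = -1/249 (Z(q) = 1/(9 - 258) + 0 = 1/(-249) + 0 = -1/249 + 0 = -1/249)
C = 161747/80873 (C = 2 + 1/80873 = 161747/80873 ≈ 2.0000)
(-112417/(-138835) + C/14563) + Z(141) = (-112417/(-138835) + (161747/80873)/14563) - 1/249 = (-112417*(-1/138835) + (161747/80873)*(1/14563)) - 1/249 = (112417/138835 + 161747/1177753499) - 1/249 = 132421971241828/163513407033665 - 1/249 = 32809557432181507/40714838351382585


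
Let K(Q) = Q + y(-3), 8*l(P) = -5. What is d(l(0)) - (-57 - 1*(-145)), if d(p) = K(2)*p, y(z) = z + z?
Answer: -171/2 ≈ -85.500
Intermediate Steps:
y(z) = 2*z
l(P) = -5/8 (l(P) = (1/8)*(-5) = -5/8)
K(Q) = -6 + Q (K(Q) = Q + 2*(-3) = Q - 6 = -6 + Q)
d(p) = -4*p (d(p) = (-6 + 2)*p = -4*p)
d(l(0)) - (-57 - 1*(-145)) = -4*(-5/8) - (-57 - 1*(-145)) = 5/2 - (-57 + 145) = 5/2 - 1*88 = 5/2 - 88 = -171/2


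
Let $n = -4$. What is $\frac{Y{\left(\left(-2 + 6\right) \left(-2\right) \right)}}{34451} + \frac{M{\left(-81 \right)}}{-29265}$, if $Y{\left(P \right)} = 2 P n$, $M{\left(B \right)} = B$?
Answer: $\frac{1554497}{336069505} \approx 0.0046255$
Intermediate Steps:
$Y{\left(P \right)} = - 8 P$ ($Y{\left(P \right)} = 2 P \left(-4\right) = - 8 P$)
$\frac{Y{\left(\left(-2 + 6\right) \left(-2\right) \right)}}{34451} + \frac{M{\left(-81 \right)}}{-29265} = \frac{\left(-8\right) \left(-2 + 6\right) \left(-2\right)}{34451} - \frac{81}{-29265} = - 8 \cdot 4 \left(-2\right) \frac{1}{34451} - - \frac{27}{9755} = \left(-8\right) \left(-8\right) \frac{1}{34451} + \frac{27}{9755} = 64 \cdot \frac{1}{34451} + \frac{27}{9755} = \frac{64}{34451} + \frac{27}{9755} = \frac{1554497}{336069505}$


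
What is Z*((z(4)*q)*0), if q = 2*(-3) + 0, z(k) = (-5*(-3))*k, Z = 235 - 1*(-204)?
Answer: 0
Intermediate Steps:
Z = 439 (Z = 235 + 204 = 439)
z(k) = 15*k
q = -6 (q = -6 + 0 = -6)
Z*((z(4)*q)*0) = 439*(((15*4)*(-6))*0) = 439*((60*(-6))*0) = 439*(-360*0) = 439*0 = 0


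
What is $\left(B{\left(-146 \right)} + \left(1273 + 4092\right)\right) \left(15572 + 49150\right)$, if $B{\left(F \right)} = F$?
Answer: $337784118$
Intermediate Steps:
$\left(B{\left(-146 \right)} + \left(1273 + 4092\right)\right) \left(15572 + 49150\right) = \left(-146 + \left(1273 + 4092\right)\right) \left(15572 + 49150\right) = \left(-146 + 5365\right) 64722 = 5219 \cdot 64722 = 337784118$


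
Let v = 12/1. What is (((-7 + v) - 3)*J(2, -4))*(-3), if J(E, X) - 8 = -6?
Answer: -12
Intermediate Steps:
J(E, X) = 2 (J(E, X) = 8 - 6 = 2)
v = 12 (v = 12*1 = 12)
(((-7 + v) - 3)*J(2, -4))*(-3) = (((-7 + 12) - 3)*2)*(-3) = ((5 - 3)*2)*(-3) = (2*2)*(-3) = 4*(-3) = -12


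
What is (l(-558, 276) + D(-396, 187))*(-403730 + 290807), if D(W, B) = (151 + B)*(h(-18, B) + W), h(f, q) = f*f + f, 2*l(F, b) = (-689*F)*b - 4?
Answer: -5987779791282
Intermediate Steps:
l(F, b) = -2 - 689*F*b/2 (l(F, b) = ((-689*F)*b - 4)/2 = (-689*F*b - 4)/2 = (-4 - 689*F*b)/2 = -2 - 689*F*b/2)
h(f, q) = f + f² (h(f, q) = f² + f = f + f²)
D(W, B) = (151 + B)*(306 + W) (D(W, B) = (151 + B)*(-18*(1 - 18) + W) = (151 + B)*(-18*(-17) + W) = (151 + B)*(306 + W))
(l(-558, 276) + D(-396, 187))*(-403730 + 290807) = ((-2 - 689/2*(-558)*276) + (46206 + 151*(-396) + 306*187 + 187*(-396)))*(-403730 + 290807) = ((-2 + 53055756) + (46206 - 59796 + 57222 - 74052))*(-112923) = (53055754 - 30420)*(-112923) = 53025334*(-112923) = -5987779791282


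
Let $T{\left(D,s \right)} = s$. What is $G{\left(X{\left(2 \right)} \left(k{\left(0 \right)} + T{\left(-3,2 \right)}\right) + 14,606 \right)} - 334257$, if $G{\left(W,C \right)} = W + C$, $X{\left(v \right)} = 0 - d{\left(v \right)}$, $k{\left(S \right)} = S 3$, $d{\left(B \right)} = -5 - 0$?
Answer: $-333627$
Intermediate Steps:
$d{\left(B \right)} = -5$ ($d{\left(B \right)} = -5 + 0 = -5$)
$k{\left(S \right)} = 3 S$
$X{\left(v \right)} = 5$ ($X{\left(v \right)} = 0 - -5 = 0 + 5 = 5$)
$G{\left(W,C \right)} = C + W$
$G{\left(X{\left(2 \right)} \left(k{\left(0 \right)} + T{\left(-3,2 \right)}\right) + 14,606 \right)} - 334257 = \left(606 + \left(5 \left(3 \cdot 0 + 2\right) + 14\right)\right) - 334257 = \left(606 + \left(5 \left(0 + 2\right) + 14\right)\right) - 334257 = \left(606 + \left(5 \cdot 2 + 14\right)\right) - 334257 = \left(606 + \left(10 + 14\right)\right) - 334257 = \left(606 + 24\right) - 334257 = 630 - 334257 = -333627$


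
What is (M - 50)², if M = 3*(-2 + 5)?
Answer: 1681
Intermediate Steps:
M = 9 (M = 3*3 = 9)
(M - 50)² = (9 - 50)² = (-41)² = 1681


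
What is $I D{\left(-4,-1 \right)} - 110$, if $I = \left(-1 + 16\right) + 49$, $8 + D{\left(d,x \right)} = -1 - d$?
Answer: $-430$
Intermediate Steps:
$D{\left(d,x \right)} = -9 - d$ ($D{\left(d,x \right)} = -8 - \left(1 + d\right) = -9 - d$)
$I = 64$ ($I = 15 + 49 = 64$)
$I D{\left(-4,-1 \right)} - 110 = 64 \left(-9 - -4\right) - 110 = 64 \left(-9 + 4\right) - 110 = 64 \left(-5\right) - 110 = -320 - 110 = -430$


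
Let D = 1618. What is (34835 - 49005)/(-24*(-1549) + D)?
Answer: -7085/19397 ≈ -0.36526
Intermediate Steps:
(34835 - 49005)/(-24*(-1549) + D) = (34835 - 49005)/(-24*(-1549) + 1618) = -14170/(37176 + 1618) = -14170/38794 = -14170*1/38794 = -7085/19397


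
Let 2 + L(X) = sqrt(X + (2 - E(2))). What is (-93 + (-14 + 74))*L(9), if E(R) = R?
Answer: -33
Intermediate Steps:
L(X) = -2 + sqrt(X) (L(X) = -2 + sqrt(X + (2 - 1*2)) = -2 + sqrt(X + (2 - 2)) = -2 + sqrt(X + 0) = -2 + sqrt(X))
(-93 + (-14 + 74))*L(9) = (-93 + (-14 + 74))*(-2 + sqrt(9)) = (-93 + 60)*(-2 + 3) = -33*1 = -33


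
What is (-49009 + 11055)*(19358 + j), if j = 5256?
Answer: -934199756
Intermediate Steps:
(-49009 + 11055)*(19358 + j) = (-49009 + 11055)*(19358 + 5256) = -37954*24614 = -934199756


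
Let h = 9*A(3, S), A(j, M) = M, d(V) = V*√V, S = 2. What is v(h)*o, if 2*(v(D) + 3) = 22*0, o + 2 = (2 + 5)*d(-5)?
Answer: 6 + 105*I*√5 ≈ 6.0 + 234.79*I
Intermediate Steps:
d(V) = V^(3/2)
h = 18 (h = 9*2 = 18)
o = -2 - 35*I*√5 (o = -2 + (2 + 5)*(-5)^(3/2) = -2 + 7*(-5*I*√5) = -2 - 35*I*√5 ≈ -2.0 - 78.262*I)
v(D) = -3 (v(D) = -3 + (22*0)/2 = -3 + (½)*0 = -3 + 0 = -3)
v(h)*o = -3*(-2 - 35*I*√5) = 6 + 105*I*√5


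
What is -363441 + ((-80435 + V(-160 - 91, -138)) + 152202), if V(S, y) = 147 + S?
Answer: -291778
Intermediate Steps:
-363441 + ((-80435 + V(-160 - 91, -138)) + 152202) = -363441 + ((-80435 + (147 + (-160 - 91))) + 152202) = -363441 + ((-80435 + (147 - 251)) + 152202) = -363441 + ((-80435 - 104) + 152202) = -363441 + (-80539 + 152202) = -363441 + 71663 = -291778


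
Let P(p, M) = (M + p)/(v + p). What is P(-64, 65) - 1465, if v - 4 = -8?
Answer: -99621/68 ≈ -1465.0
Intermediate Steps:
v = -4 (v = 4 - 8 = -4)
P(p, M) = (M + p)/(-4 + p)
P(-64, 65) - 1465 = (65 - 64)/(-4 - 64) - 1465 = 1/(-68) - 1465 = -1/68*1 - 1465 = -1/68 - 1465 = -99621/68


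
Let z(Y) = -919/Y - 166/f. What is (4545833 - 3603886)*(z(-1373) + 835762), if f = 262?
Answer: 141595985246559092/179863 ≈ 7.8724e+11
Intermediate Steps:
z(Y) = -83/131 - 919/Y (z(Y) = -919/Y - 166/262 = -919/Y - 166*1/262 = -919/Y - 83/131 = -83/131 - 919/Y)
(4545833 - 3603886)*(z(-1373) + 835762) = (4545833 - 3603886)*((-83/131 - 919/(-1373)) + 835762) = 941947*((-83/131 - 919*(-1/1373)) + 835762) = 941947*((-83/131 + 919/1373) + 835762) = 941947*(6430/179863 + 835762) = 941947*(150322667036/179863) = 141595985246559092/179863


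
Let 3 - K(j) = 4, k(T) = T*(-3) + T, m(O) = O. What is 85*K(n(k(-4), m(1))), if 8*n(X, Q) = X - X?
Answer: -85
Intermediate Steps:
k(T) = -2*T (k(T) = -3*T + T = -2*T)
n(X, Q) = 0 (n(X, Q) = (X - X)/8 = (⅛)*0 = 0)
K(j) = -1 (K(j) = 3 - 1*4 = 3 - 4 = -1)
85*K(n(k(-4), m(1))) = 85*(-1) = -85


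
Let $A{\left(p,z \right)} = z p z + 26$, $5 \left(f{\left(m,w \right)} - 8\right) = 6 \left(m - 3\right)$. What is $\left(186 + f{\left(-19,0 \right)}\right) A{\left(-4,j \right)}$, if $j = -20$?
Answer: $- \frac{1319012}{5} \approx -2.638 \cdot 10^{5}$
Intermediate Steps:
$f{\left(m,w \right)} = \frac{22}{5} + \frac{6 m}{5}$ ($f{\left(m,w \right)} = 8 + \frac{6 \left(m - 3\right)}{5} = 8 + \frac{6 \left(-3 + m\right)}{5} = 8 + \frac{-18 + 6 m}{5} = 8 + \left(- \frac{18}{5} + \frac{6 m}{5}\right) = \frac{22}{5} + \frac{6 m}{5}$)
$A{\left(p,z \right)} = 26 + p z^{2}$ ($A{\left(p,z \right)} = p z z + 26 = p z^{2} + 26 = 26 + p z^{2}$)
$\left(186 + f{\left(-19,0 \right)}\right) A{\left(-4,j \right)} = \left(186 + \left(\frac{22}{5} + \frac{6}{5} \left(-19\right)\right)\right) \left(26 - 4 \left(-20\right)^{2}\right) = \left(186 + \left(\frac{22}{5} - \frac{114}{5}\right)\right) \left(26 - 1600\right) = \left(186 - \frac{92}{5}\right) \left(26 - 1600\right) = \frac{838}{5} \left(-1574\right) = - \frac{1319012}{5}$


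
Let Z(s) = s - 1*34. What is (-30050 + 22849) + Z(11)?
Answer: -7224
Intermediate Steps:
Z(s) = -34 + s (Z(s) = s - 34 = -34 + s)
(-30050 + 22849) + Z(11) = (-30050 + 22849) + (-34 + 11) = -7201 - 23 = -7224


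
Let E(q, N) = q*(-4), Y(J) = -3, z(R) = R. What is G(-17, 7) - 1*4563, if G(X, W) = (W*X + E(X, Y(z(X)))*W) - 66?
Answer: -4272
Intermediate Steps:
E(q, N) = -4*q
G(X, W) = -66 - 3*W*X (G(X, W) = (W*X + (-4*X)*W) - 66 = (W*X - 4*W*X) - 66 = -3*W*X - 66 = -66 - 3*W*X)
G(-17, 7) - 1*4563 = (-66 - 3*7*(-17)) - 1*4563 = (-66 + 357) - 4563 = 291 - 4563 = -4272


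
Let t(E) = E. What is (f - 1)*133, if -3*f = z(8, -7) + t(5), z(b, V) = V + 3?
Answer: -532/3 ≈ -177.33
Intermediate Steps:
z(b, V) = 3 + V
f = -1/3 (f = -((3 - 7) + 5)/3 = -(-4 + 5)/3 = -1/3*1 = -1/3 ≈ -0.33333)
(f - 1)*133 = (-1/3 - 1)*133 = -4/3*133 = -532/3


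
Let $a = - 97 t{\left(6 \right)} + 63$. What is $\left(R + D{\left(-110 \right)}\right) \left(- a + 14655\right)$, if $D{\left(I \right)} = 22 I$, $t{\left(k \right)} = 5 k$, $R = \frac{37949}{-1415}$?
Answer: $- \frac{60596281998}{1415} \approx -4.2824 \cdot 10^{7}$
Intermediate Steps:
$R = - \frac{37949}{1415}$ ($R = 37949 \left(- \frac{1}{1415}\right) = - \frac{37949}{1415} \approx -26.819$)
$a = -2847$ ($a = - 97 \cdot 5 \cdot 6 + 63 = \left(-97\right) 30 + 63 = -2910 + 63 = -2847$)
$\left(R + D{\left(-110 \right)}\right) \left(- a + 14655\right) = \left(- \frac{37949}{1415} + 22 \left(-110\right)\right) \left(\left(-1\right) \left(-2847\right) + 14655\right) = \left(- \frac{37949}{1415} - 2420\right) \left(2847 + 14655\right) = \left(- \frac{3462249}{1415}\right) 17502 = - \frac{60596281998}{1415}$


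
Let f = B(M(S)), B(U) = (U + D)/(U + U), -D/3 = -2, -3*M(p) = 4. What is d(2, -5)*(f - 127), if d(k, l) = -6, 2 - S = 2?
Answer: 1545/2 ≈ 772.50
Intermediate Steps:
S = 0 (S = 2 - 1*2 = 2 - 2 = 0)
M(p) = -4/3 (M(p) = -⅓*4 = -4/3)
D = 6 (D = -3*(-2) = 6)
B(U) = (6 + U)/(2*U) (B(U) = (U + 6)/(U + U) = (6 + U)/((2*U)) = (6 + U)*(1/(2*U)) = (6 + U)/(2*U))
f = -7/4 (f = (6 - 4/3)/(2*(-4/3)) = (½)*(-¾)*(14/3) = -7/4 ≈ -1.7500)
d(2, -5)*(f - 127) = -6*(-7/4 - 127) = -6*(-515/4) = 1545/2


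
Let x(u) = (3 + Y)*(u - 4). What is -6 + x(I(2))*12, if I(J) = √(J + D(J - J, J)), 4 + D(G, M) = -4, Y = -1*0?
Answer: -150 + 36*I*√6 ≈ -150.0 + 88.182*I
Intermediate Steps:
Y = 0
D(G, M) = -8 (D(G, M) = -4 - 4 = -8)
I(J) = √(-8 + J) (I(J) = √(J - 8) = √(-8 + J))
x(u) = -12 + 3*u (x(u) = (3 + 0)*(u - 4) = 3*(-4 + u) = -12 + 3*u)
-6 + x(I(2))*12 = -6 + (-12 + 3*√(-8 + 2))*12 = -6 + (-12 + 3*√(-6))*12 = -6 + (-12 + 3*(I*√6))*12 = -6 + (-12 + 3*I*√6)*12 = -6 + (-144 + 36*I*√6) = -150 + 36*I*√6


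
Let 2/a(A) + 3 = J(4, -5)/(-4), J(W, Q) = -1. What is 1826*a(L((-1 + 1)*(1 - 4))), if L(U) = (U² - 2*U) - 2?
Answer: -1328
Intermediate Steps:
L(U) = -2 + U² - 2*U
a(A) = -8/11 (a(A) = 2/(-3 - 1/(-4)) = 2/(-3 - 1*(-¼)) = 2/(-3 + ¼) = 2/(-11/4) = 2*(-4/11) = -8/11)
1826*a(L((-1 + 1)*(1 - 4))) = 1826*(-8/11) = -1328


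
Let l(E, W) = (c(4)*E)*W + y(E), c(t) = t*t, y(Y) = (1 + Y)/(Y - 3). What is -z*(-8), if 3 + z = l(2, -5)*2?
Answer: -2632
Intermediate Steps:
y(Y) = (1 + Y)/(-3 + Y)
c(t) = t**2
l(E, W) = (1 + E)/(-3 + E) + 16*E*W (l(E, W) = (4**2*E)*W + (1 + E)/(-3 + E) = (16*E)*W + (1 + E)/(-3 + E) = 16*E*W + (1 + E)/(-3 + E) = (1 + E)/(-3 + E) + 16*E*W)
z = -329 (z = -3 + ((1 + 2 + 16*2*(-5)*(-3 + 2))/(-3 + 2))*2 = -3 + ((1 + 2 + 16*2*(-5)*(-1))/(-1))*2 = -3 - (1 + 2 + 160)*2 = -3 - 1*163*2 = -3 - 163*2 = -3 - 326 = -329)
-z*(-8) = -1*(-329)*(-8) = 329*(-8) = -2632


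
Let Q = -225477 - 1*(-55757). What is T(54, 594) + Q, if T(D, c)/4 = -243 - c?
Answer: -173068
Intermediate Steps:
T(D, c) = -972 - 4*c (T(D, c) = 4*(-243 - c) = -972 - 4*c)
Q = -169720 (Q = -225477 + 55757 = -169720)
T(54, 594) + Q = (-972 - 4*594) - 169720 = (-972 - 2376) - 169720 = -3348 - 169720 = -173068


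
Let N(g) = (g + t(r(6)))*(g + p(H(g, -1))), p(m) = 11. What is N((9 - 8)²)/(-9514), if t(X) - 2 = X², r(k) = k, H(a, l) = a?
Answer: -234/4757 ≈ -0.049191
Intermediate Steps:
t(X) = 2 + X²
N(g) = (11 + g)*(38 + g) (N(g) = (g + (2 + 6²))*(g + 11) = (g + (2 + 36))*(11 + g) = (g + 38)*(11 + g) = (38 + g)*(11 + g) = (11 + g)*(38 + g))
N((9 - 8)²)/(-9514) = (418 + ((9 - 8)²)² + 49*(9 - 8)²)/(-9514) = (418 + (1²)² + 49*1²)*(-1/9514) = (418 + 1² + 49*1)*(-1/9514) = (418 + 1 + 49)*(-1/9514) = 468*(-1/9514) = -234/4757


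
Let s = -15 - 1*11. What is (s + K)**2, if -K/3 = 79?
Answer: 69169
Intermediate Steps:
K = -237 (K = -3*79 = -237)
s = -26 (s = -15 - 11 = -26)
(s + K)**2 = (-26 - 237)**2 = (-263)**2 = 69169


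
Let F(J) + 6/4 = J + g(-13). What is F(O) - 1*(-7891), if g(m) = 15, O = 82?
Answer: 15973/2 ≈ 7986.5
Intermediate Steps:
F(J) = 27/2 + J (F(J) = -3/2 + (J + 15) = -3/2 + (15 + J) = 27/2 + J)
F(O) - 1*(-7891) = (27/2 + 82) - 1*(-7891) = 191/2 + 7891 = 15973/2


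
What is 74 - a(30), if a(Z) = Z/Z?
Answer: 73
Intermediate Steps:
a(Z) = 1
74 - a(30) = 74 - 1*1 = 74 - 1 = 73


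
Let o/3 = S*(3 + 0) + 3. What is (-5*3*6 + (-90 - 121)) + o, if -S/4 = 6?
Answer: -508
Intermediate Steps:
S = -24 (S = -4*6 = -24)
o = -207 (o = 3*(-24*(3 + 0) + 3) = 3*(-24*3 + 3) = 3*(-72 + 3) = 3*(-69) = -207)
(-5*3*6 + (-90 - 121)) + o = (-5*3*6 + (-90 - 121)) - 207 = (-15*6 - 211) - 207 = (-90 - 211) - 207 = -301 - 207 = -508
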